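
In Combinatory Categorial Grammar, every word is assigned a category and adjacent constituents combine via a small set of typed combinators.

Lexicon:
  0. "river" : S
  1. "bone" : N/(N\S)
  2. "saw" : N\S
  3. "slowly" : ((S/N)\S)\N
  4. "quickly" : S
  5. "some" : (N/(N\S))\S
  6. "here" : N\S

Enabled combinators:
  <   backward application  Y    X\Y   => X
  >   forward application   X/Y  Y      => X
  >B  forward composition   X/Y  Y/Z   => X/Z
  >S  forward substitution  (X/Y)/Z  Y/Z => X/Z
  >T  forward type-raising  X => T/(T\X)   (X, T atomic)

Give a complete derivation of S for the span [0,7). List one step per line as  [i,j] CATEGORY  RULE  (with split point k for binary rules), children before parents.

[0,7] S   >
  [0,4] S/N   <
    [0,1] "river" : S
    [1,4] (S/N)\S   <
      [1,3] N   >
        [1,2] "bone" : N/(N\S)
        [2,3] "saw" : N\S
      [3,4] "slowly" : ((S/N)\S)\N
  [4,7] N   >
    [4,6] N/(N\S)   <
      [4,5] "quickly" : S
      [5,6] "some" : (N/(N\S))\S
    [6,7] "here" : N\S

[0,1] S  lex  "river"
[1,2] N/(N\S)  lex  "bone"
[2,3] N\S  lex  "saw"
[1,3] N  >  k=2
[3,4] ((S/N)\S)\N  lex  "slowly"
[1,4] (S/N)\S  <  k=3
[0,4] S/N  <  k=1
[4,5] S  lex  "quickly"
[5,6] (N/(N\S))\S  lex  "some"
[4,6] N/(N\S)  <  k=5
[6,7] N\S  lex  "here"
[4,7] N  >  k=6
[0,7] S  >  k=4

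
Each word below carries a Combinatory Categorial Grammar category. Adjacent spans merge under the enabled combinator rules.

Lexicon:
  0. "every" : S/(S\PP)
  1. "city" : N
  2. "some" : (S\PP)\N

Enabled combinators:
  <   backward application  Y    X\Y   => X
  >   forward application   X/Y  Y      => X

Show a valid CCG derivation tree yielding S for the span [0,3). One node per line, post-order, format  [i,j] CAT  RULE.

[0,3] S   >
  [0,1] "every" : S/(S\PP)
  [1,3] S\PP   <
    [1,2] "city" : N
    [2,3] "some" : (S\PP)\N

[0,1] S/(S\PP)  lex  "every"
[1,2] N  lex  "city"
[2,3] (S\PP)\N  lex  "some"
[1,3] S\PP  <  k=2
[0,3] S  >  k=1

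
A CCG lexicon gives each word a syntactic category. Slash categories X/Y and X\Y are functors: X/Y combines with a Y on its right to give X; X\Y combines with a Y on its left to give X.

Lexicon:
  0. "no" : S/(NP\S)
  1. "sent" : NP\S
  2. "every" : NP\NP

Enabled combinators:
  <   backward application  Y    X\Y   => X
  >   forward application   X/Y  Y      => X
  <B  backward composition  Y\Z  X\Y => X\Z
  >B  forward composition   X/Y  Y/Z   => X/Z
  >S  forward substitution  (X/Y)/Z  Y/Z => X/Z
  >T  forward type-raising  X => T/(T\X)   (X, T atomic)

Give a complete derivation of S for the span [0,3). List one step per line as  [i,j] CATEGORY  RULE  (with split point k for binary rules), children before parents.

[0,1] S/(NP\S)  lex  "no"
[1,2] NP\S  lex  "sent"
[2,3] NP\NP  lex  "every"
[1,3] NP\S  <B  k=2
[0,3] S  >  k=1

[0,3] S   >
  [0,1] "no" : S/(NP\S)
  [1,3] NP\S   <B
    [1,2] "sent" : NP\S
    [2,3] "every" : NP\NP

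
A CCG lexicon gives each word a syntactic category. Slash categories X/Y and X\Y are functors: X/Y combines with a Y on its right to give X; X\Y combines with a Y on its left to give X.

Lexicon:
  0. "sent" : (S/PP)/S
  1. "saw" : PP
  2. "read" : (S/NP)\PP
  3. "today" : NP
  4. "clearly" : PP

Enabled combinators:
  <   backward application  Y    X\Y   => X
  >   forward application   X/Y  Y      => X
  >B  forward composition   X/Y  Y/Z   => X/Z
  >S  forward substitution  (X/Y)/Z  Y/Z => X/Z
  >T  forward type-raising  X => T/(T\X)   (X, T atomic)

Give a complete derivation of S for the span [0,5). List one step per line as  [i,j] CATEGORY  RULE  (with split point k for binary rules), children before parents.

[0,1] (S/PP)/S  lex  "sent"
[1,2] PP  lex  "saw"
[2,3] (S/NP)\PP  lex  "read"
[1,3] S/NP  <  k=2
[3,4] NP  lex  "today"
[1,4] S  >  k=3
[0,4] S/PP  >  k=1
[4,5] PP  lex  "clearly"
[0,5] S  >  k=4

[0,5] S   >
  [0,4] S/PP   >
    [0,1] "sent" : (S/PP)/S
    [1,4] S   >
      [1,3] S/NP   <
        [1,2] "saw" : PP
        [2,3] "read" : (S/NP)\PP
      [3,4] "today" : NP
  [4,5] "clearly" : PP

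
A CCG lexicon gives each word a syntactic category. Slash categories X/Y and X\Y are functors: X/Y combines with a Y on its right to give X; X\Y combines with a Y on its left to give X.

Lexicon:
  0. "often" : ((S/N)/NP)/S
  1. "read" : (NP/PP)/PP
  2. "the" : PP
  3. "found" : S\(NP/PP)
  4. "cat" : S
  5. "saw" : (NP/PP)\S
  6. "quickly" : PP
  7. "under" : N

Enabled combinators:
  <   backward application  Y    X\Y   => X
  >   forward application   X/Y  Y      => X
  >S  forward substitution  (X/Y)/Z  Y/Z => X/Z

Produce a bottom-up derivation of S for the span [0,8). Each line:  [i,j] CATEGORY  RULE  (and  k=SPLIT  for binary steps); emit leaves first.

[0,1] ((S/N)/NP)/S  lex  "often"
[1,2] (NP/PP)/PP  lex  "read"
[2,3] PP  lex  "the"
[1,3] NP/PP  >  k=2
[3,4] S\(NP/PP)  lex  "found"
[1,4] S  <  k=3
[0,4] (S/N)/NP  >  k=1
[4,5] S  lex  "cat"
[5,6] (NP/PP)\S  lex  "saw"
[4,6] NP/PP  <  k=5
[6,7] PP  lex  "quickly"
[4,7] NP  >  k=6
[0,7] S/N  >  k=4
[7,8] N  lex  "under"
[0,8] S  >  k=7

[0,8] S   >
  [0,7] S/N   >
    [0,4] (S/N)/NP   >
      [0,1] "often" : ((S/N)/NP)/S
      [1,4] S   <
        [1,3] NP/PP   >
          [1,2] "read" : (NP/PP)/PP
          [2,3] "the" : PP
        [3,4] "found" : S\(NP/PP)
    [4,7] NP   >
      [4,6] NP/PP   <
        [4,5] "cat" : S
        [5,6] "saw" : (NP/PP)\S
      [6,7] "quickly" : PP
  [7,8] "under" : N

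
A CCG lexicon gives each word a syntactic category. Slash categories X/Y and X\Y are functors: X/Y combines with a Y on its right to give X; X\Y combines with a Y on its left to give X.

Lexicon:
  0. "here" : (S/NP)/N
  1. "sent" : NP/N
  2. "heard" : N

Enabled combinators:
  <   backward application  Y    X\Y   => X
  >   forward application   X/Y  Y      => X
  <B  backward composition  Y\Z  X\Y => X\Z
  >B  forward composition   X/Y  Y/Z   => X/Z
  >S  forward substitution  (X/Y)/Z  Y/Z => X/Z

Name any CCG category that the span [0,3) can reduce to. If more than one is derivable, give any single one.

[0,3] S   >
  [0,2] S/N   >S
    [0,1] "here" : (S/NP)/N
    [1,2] "sent" : NP/N
  [2,3] "heard" : N

S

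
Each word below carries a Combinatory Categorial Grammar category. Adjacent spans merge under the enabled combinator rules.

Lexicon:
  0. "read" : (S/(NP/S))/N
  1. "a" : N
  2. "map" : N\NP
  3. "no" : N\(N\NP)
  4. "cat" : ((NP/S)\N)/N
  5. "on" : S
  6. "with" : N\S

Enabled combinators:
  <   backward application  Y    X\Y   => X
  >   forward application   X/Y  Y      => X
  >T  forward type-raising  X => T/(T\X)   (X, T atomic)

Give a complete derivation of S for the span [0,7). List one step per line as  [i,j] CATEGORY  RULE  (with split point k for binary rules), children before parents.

[0,1] (S/(NP/S))/N  lex  "read"
[1,2] N  lex  "a"
[0,2] S/(NP/S)  >  k=1
[2,3] N\NP  lex  "map"
[3,4] N\(N\NP)  lex  "no"
[2,4] N  <  k=3
[4,5] ((NP/S)\N)/N  lex  "cat"
[5,6] S  lex  "on"
[6,7] N\S  lex  "with"
[5,7] N  <  k=6
[4,7] (NP/S)\N  >  k=5
[2,7] NP/S  <  k=4
[0,7] S  >  k=2

[0,7] S   >
  [0,2] S/(NP/S)   >
    [0,1] "read" : (S/(NP/S))/N
    [1,2] "a" : N
  [2,7] NP/S   <
    [2,4] N   <
      [2,3] "map" : N\NP
      [3,4] "no" : N\(N\NP)
    [4,7] (NP/S)\N   >
      [4,5] "cat" : ((NP/S)\N)/N
      [5,7] N   <
        [5,6] "on" : S
        [6,7] "with" : N\S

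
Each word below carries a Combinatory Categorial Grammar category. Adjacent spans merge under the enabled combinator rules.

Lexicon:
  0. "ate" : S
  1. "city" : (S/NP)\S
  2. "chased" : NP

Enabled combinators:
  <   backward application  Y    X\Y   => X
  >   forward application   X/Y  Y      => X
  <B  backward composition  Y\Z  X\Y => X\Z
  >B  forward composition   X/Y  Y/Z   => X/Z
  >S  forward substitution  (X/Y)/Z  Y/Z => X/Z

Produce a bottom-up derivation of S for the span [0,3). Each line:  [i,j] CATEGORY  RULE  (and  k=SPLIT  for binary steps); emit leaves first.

[0,3] S   >
  [0,2] S/NP   <
    [0,1] "ate" : S
    [1,2] "city" : (S/NP)\S
  [2,3] "chased" : NP

[0,1] S  lex  "ate"
[1,2] (S/NP)\S  lex  "city"
[0,2] S/NP  <  k=1
[2,3] NP  lex  "chased"
[0,3] S  >  k=2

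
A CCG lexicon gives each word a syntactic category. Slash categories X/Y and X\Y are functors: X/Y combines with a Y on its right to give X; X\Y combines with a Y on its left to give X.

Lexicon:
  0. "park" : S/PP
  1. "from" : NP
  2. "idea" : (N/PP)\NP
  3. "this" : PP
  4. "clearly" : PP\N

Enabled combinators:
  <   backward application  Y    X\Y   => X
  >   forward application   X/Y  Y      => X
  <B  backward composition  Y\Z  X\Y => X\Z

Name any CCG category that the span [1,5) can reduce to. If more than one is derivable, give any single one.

[0,5] S   >
  [0,1] "park" : S/PP
  [1,5] PP   <
    [1,4] N   >
      [1,3] N/PP   <
        [1,2] "from" : NP
        [2,3] "idea" : (N/PP)\NP
      [3,4] "this" : PP
    [4,5] "clearly" : PP\N

PP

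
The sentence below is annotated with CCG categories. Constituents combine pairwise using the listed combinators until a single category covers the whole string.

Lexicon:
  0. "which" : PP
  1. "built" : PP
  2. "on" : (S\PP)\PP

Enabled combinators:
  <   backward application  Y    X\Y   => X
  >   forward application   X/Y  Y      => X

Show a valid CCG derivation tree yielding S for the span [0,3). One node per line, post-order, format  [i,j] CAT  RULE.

[0,3] S   <
  [0,1] "which" : PP
  [1,3] S\PP   <
    [1,2] "built" : PP
    [2,3] "on" : (S\PP)\PP

[0,1] PP  lex  "which"
[1,2] PP  lex  "built"
[2,3] (S\PP)\PP  lex  "on"
[1,3] S\PP  <  k=2
[0,3] S  <  k=1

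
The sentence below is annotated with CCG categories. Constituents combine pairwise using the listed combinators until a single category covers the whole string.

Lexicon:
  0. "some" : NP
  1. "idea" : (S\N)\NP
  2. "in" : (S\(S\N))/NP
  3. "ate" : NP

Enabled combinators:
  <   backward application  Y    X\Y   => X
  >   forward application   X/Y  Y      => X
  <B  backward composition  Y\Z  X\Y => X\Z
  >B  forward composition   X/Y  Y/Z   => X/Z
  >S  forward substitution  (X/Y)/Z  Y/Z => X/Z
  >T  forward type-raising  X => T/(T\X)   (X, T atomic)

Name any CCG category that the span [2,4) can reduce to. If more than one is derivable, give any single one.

[0,4] S   <
  [0,2] S\N   <
    [0,1] "some" : NP
    [1,2] "idea" : (S\N)\NP
  [2,4] S\(S\N)   >
    [2,3] "in" : (S\(S\N))/NP
    [3,4] "ate" : NP

S\(S\N)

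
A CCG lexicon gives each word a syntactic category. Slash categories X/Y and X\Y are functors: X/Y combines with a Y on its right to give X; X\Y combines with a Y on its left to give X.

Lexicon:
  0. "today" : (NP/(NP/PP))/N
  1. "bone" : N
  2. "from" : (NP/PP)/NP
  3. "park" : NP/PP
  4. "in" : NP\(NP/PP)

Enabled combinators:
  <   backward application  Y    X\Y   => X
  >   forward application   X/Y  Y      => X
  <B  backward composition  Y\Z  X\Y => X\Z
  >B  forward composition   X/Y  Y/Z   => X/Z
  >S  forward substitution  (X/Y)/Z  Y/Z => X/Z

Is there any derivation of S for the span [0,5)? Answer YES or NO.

NO

(NP/(NP/PP))/N N (NP/PP)/NP NP/PP NP\(NP/PP)
CKY chart[0,5] = {NP}; S ∉ chart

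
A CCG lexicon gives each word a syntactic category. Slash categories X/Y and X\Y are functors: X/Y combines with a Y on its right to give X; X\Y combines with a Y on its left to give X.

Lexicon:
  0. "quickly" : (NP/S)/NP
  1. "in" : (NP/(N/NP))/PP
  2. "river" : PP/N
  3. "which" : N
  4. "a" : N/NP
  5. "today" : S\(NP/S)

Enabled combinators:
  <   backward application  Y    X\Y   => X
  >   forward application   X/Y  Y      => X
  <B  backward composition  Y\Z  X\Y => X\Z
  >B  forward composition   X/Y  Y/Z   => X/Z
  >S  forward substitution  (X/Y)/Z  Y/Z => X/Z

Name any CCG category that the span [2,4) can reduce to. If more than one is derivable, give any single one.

[0,6] S   <
  [0,5] NP/S   >
    [0,1] "quickly" : (NP/S)/NP
    [1,5] NP   >
      [1,4] NP/(N/NP)   >
        [1,2] "in" : (NP/(N/NP))/PP
        [2,4] PP   >
          [2,3] "river" : PP/N
          [3,4] "which" : N
      [4,5] "a" : N/NP
  [5,6] "today" : S\(NP/S)

PP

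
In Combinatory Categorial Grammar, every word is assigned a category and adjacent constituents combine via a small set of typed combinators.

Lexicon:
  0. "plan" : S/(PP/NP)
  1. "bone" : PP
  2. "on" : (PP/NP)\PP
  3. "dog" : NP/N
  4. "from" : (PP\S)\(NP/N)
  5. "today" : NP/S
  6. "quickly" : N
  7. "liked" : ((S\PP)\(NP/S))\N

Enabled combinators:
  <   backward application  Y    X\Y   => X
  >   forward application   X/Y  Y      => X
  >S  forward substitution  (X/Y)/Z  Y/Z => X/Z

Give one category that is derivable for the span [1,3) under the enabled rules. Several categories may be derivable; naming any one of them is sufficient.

PP/NP

[0,8] S   <
  [0,5] PP   <
    [0,3] S   >
      [0,1] "plan" : S/(PP/NP)
      [1,3] PP/NP   <
        [1,2] "bone" : PP
        [2,3] "on" : (PP/NP)\PP
    [3,5] PP\S   <
      [3,4] "dog" : NP/N
      [4,5] "from" : (PP\S)\(NP/N)
  [5,8] S\PP   <
    [5,6] "today" : NP/S
    [6,8] (S\PP)\(NP/S)   <
      [6,7] "quickly" : N
      [7,8] "liked" : ((S\PP)\(NP/S))\N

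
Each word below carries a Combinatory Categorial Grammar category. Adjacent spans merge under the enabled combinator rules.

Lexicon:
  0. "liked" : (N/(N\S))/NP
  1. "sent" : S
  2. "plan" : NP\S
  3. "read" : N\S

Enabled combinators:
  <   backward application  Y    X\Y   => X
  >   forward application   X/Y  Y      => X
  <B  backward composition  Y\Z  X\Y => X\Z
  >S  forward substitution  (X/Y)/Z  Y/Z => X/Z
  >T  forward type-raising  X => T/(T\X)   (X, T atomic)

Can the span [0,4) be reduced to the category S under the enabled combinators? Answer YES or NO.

NO

(N/(N\S))/NP S NP\S N\S
CKY chart[0,4] = {N, N/(N\N), NP/(NP\N), PP/(PP\N), S/(S\N)}; S ∉ chart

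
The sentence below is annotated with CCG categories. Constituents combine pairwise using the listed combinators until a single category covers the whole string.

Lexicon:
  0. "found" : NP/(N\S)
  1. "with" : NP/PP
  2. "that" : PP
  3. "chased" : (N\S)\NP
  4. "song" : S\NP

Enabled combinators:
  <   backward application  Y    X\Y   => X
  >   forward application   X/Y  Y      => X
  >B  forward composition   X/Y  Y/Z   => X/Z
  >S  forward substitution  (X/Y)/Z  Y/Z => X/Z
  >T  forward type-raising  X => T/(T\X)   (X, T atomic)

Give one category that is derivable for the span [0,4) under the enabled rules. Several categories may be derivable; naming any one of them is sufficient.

[0,5] S   <
  [0,4] NP   >
    [0,1] "found" : NP/(N\S)
    [1,4] N\S   <
      [1,3] NP   >
        [1,2] "with" : NP/PP
        [2,3] "that" : PP
      [3,4] "chased" : (N\S)\NP
  [4,5] "song" : S\NP

NP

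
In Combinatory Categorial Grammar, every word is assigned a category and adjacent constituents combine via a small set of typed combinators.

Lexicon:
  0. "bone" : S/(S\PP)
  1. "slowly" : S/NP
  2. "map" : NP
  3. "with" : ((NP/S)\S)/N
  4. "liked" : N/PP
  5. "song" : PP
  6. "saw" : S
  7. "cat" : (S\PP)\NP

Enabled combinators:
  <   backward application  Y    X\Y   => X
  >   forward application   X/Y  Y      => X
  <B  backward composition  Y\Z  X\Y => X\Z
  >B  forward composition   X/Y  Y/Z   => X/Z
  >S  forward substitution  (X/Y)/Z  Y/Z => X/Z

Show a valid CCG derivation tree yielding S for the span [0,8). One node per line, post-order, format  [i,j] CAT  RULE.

[0,8] S   >
  [0,1] "bone" : S/(S\PP)
  [1,8] S\PP   <
    [1,7] NP   >
      [1,6] NP/S   <
        [1,3] S   >
          [1,2] "slowly" : S/NP
          [2,3] "map" : NP
        [3,6] (NP/S)\S   >
          [3,4] "with" : ((NP/S)\S)/N
          [4,6] N   >
            [4,5] "liked" : N/PP
            [5,6] "song" : PP
      [6,7] "saw" : S
    [7,8] "cat" : (S\PP)\NP

[0,1] S/(S\PP)  lex  "bone"
[1,2] S/NP  lex  "slowly"
[2,3] NP  lex  "map"
[1,3] S  >  k=2
[3,4] ((NP/S)\S)/N  lex  "with"
[4,5] N/PP  lex  "liked"
[5,6] PP  lex  "song"
[4,6] N  >  k=5
[3,6] (NP/S)\S  >  k=4
[1,6] NP/S  <  k=3
[6,7] S  lex  "saw"
[1,7] NP  >  k=6
[7,8] (S\PP)\NP  lex  "cat"
[1,8] S\PP  <  k=7
[0,8] S  >  k=1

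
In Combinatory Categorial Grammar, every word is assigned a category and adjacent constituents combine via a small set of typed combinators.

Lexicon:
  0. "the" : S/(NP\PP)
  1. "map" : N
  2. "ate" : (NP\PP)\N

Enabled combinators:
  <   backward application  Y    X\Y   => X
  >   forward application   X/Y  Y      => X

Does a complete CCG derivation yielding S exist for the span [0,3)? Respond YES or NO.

[0,3] S   >
  [0,1] "the" : S/(NP\PP)
  [1,3] NP\PP   <
    [1,2] "map" : N
    [2,3] "ate" : (NP\PP)\N

YES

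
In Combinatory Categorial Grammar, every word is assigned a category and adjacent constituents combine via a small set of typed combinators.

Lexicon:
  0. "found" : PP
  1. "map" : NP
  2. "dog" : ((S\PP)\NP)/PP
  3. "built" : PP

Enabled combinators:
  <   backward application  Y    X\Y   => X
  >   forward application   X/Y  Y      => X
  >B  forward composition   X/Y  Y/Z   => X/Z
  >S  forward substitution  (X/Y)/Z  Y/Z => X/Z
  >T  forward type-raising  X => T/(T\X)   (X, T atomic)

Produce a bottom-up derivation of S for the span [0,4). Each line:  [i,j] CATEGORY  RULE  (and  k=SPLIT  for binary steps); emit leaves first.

[0,1] PP  lex  "found"
[1,2] NP  lex  "map"
[2,3] ((S\PP)\NP)/PP  lex  "dog"
[3,4] PP  lex  "built"
[2,4] (S\PP)\NP  >  k=3
[1,4] S\PP  <  k=2
[0,4] S  <  k=1

[0,4] S   <
  [0,1] "found" : PP
  [1,4] S\PP   <
    [1,2] "map" : NP
    [2,4] (S\PP)\NP   >
      [2,3] "dog" : ((S\PP)\NP)/PP
      [3,4] "built" : PP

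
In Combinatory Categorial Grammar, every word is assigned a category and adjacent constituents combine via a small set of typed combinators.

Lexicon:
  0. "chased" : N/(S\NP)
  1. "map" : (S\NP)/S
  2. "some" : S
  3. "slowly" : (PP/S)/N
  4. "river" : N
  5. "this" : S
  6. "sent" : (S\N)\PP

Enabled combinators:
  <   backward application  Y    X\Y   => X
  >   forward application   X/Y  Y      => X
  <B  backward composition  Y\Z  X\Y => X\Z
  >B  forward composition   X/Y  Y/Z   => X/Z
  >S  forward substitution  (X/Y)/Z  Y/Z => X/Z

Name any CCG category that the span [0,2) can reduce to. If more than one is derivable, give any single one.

N/S

[0,7] S   <
  [0,3] N   >
    [0,2] N/S   >B
      [0,1] "chased" : N/(S\NP)
      [1,2] "map" : (S\NP)/S
    [2,3] "some" : S
  [3,7] S\N   <
    [3,6] PP   >
      [3,5] PP/S   >
        [3,4] "slowly" : (PP/S)/N
        [4,5] "river" : N
      [5,6] "this" : S
    [6,7] "sent" : (S\N)\PP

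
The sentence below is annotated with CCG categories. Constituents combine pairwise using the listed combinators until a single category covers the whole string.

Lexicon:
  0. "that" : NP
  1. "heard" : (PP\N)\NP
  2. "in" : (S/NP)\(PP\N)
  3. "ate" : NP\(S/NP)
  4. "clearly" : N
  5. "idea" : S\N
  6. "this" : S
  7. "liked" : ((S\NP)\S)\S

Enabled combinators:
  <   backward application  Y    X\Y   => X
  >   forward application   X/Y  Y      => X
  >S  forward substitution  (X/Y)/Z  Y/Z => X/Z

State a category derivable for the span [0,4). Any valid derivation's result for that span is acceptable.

NP

[0,8] S   <
  [0,4] NP   <
    [0,3] S/NP   <
      [0,2] PP\N   <
        [0,1] "that" : NP
        [1,2] "heard" : (PP\N)\NP
      [2,3] "in" : (S/NP)\(PP\N)
    [3,4] "ate" : NP\(S/NP)
  [4,8] S\NP   <
    [4,6] S   <
      [4,5] "clearly" : N
      [5,6] "idea" : S\N
    [6,8] (S\NP)\S   <
      [6,7] "this" : S
      [7,8] "liked" : ((S\NP)\S)\S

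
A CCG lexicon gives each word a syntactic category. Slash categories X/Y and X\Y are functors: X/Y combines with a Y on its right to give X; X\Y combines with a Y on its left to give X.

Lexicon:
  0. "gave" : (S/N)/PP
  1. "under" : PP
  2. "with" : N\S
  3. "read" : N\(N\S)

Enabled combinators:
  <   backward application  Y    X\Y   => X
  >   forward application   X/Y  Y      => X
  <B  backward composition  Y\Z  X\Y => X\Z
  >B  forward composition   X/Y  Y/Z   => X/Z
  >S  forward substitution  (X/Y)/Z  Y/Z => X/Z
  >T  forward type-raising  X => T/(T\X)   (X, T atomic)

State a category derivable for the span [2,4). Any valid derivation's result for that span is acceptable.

[0,4] S   >
  [0,2] S/N   >
    [0,1] "gave" : (S/N)/PP
    [1,2] "under" : PP
  [2,4] N   <
    [2,3] "with" : N\S
    [3,4] "read" : N\(N\S)

N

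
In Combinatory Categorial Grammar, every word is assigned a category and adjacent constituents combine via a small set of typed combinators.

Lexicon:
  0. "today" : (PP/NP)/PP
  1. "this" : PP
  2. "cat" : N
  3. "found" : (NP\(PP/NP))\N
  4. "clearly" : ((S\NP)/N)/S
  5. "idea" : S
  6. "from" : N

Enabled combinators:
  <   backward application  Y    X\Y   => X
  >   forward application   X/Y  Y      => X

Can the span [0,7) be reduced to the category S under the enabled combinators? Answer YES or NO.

YES

[0,7] S   <
  [0,4] NP   <
    [0,2] PP/NP   >
      [0,1] "today" : (PP/NP)/PP
      [1,2] "this" : PP
    [2,4] NP\(PP/NP)   <
      [2,3] "cat" : N
      [3,4] "found" : (NP\(PP/NP))\N
  [4,7] S\NP   >
    [4,6] (S\NP)/N   >
      [4,5] "clearly" : ((S\NP)/N)/S
      [5,6] "idea" : S
    [6,7] "from" : N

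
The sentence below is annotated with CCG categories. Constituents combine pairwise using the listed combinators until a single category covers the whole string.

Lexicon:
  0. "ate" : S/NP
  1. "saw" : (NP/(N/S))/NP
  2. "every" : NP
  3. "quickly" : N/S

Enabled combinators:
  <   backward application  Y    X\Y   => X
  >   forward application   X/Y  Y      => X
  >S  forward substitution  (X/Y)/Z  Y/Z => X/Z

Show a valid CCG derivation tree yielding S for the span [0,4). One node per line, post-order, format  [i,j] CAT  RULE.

[0,4] S   >
  [0,1] "ate" : S/NP
  [1,4] NP   >
    [1,3] NP/(N/S)   >
      [1,2] "saw" : (NP/(N/S))/NP
      [2,3] "every" : NP
    [3,4] "quickly" : N/S

[0,1] S/NP  lex  "ate"
[1,2] (NP/(N/S))/NP  lex  "saw"
[2,3] NP  lex  "every"
[1,3] NP/(N/S)  >  k=2
[3,4] N/S  lex  "quickly"
[1,4] NP  >  k=3
[0,4] S  >  k=1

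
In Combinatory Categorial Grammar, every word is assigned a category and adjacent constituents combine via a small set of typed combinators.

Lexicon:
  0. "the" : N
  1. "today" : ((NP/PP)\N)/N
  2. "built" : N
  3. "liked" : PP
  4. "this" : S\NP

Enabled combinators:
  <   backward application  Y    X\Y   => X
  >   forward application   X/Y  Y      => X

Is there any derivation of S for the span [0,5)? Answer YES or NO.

YES

[0,5] S   <
  [0,4] NP   >
    [0,3] NP/PP   <
      [0,1] "the" : N
      [1,3] (NP/PP)\N   >
        [1,2] "today" : ((NP/PP)\N)/N
        [2,3] "built" : N
    [3,4] "liked" : PP
  [4,5] "this" : S\NP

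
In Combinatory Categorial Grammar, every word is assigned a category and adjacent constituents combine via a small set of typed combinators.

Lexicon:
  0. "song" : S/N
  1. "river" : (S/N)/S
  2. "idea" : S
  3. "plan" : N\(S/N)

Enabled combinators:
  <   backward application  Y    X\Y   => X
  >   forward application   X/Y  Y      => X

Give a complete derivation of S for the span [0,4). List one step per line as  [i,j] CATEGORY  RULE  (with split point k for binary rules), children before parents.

[0,1] S/N  lex  "song"
[1,2] (S/N)/S  lex  "river"
[2,3] S  lex  "idea"
[1,3] S/N  >  k=2
[3,4] N\(S/N)  lex  "plan"
[1,4] N  <  k=3
[0,4] S  >  k=1

[0,4] S   >
  [0,1] "song" : S/N
  [1,4] N   <
    [1,3] S/N   >
      [1,2] "river" : (S/N)/S
      [2,3] "idea" : S
    [3,4] "plan" : N\(S/N)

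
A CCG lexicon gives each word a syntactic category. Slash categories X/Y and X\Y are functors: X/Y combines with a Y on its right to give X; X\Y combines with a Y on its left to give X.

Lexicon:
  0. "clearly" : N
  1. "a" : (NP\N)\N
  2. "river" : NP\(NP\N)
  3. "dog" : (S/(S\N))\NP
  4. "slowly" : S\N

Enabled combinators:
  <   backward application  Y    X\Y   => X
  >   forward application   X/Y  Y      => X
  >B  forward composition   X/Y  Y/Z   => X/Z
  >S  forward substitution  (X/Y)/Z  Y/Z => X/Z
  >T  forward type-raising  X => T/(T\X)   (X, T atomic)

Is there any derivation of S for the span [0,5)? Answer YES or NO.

YES

[0,5] S   >
  [0,4] S/(S\N)   <
    [0,3] NP   <
      [0,2] NP\N   <
        [0,1] "clearly" : N
        [1,2] "a" : (NP\N)\N
      [2,3] "river" : NP\(NP\N)
    [3,4] "dog" : (S/(S\N))\NP
  [4,5] "slowly" : S\N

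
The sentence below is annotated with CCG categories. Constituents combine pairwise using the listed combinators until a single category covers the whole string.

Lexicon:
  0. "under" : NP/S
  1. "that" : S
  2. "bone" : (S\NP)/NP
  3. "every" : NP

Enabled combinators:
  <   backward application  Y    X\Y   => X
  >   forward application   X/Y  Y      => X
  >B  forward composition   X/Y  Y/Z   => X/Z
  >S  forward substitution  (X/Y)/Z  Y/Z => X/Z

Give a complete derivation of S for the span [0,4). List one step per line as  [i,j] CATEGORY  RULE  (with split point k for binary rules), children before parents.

[0,1] NP/S  lex  "under"
[1,2] S  lex  "that"
[0,2] NP  >  k=1
[2,3] (S\NP)/NP  lex  "bone"
[3,4] NP  lex  "every"
[2,4] S\NP  >  k=3
[0,4] S  <  k=2

[0,4] S   <
  [0,2] NP   >
    [0,1] "under" : NP/S
    [1,2] "that" : S
  [2,4] S\NP   >
    [2,3] "bone" : (S\NP)/NP
    [3,4] "every" : NP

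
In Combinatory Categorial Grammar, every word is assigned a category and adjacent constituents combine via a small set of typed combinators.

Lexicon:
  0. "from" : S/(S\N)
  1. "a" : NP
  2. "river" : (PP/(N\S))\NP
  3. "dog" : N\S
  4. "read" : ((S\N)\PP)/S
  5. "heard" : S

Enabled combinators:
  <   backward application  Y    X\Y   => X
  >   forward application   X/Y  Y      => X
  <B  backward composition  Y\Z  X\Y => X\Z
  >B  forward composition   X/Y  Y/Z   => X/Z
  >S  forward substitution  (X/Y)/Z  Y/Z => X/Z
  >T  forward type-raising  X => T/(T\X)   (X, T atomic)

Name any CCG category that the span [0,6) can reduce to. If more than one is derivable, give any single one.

S

[0,6] S   >
  [0,1] "from" : S/(S\N)
  [1,6] S\N   <
    [1,4] PP   >
      [1,3] PP/(N\S)   <
        [1,2] "a" : NP
        [2,3] "river" : (PP/(N\S))\NP
      [3,4] "dog" : N\S
    [4,6] (S\N)\PP   >
      [4,5] "read" : ((S\N)\PP)/S
      [5,6] "heard" : S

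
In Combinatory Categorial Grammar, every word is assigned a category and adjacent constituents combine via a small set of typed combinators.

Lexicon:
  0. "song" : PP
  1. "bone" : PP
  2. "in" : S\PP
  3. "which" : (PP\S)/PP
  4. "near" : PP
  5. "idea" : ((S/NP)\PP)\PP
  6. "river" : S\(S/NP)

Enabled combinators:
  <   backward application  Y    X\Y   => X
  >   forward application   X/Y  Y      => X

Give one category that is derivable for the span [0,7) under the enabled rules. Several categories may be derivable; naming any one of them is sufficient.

[0,7] S   <
  [0,6] S/NP   <
    [0,1] "song" : PP
    [1,6] (S/NP)\PP   <
      [1,5] PP   <
        [1,3] S   <
          [1,2] "bone" : PP
          [2,3] "in" : S\PP
        [3,5] PP\S   >
          [3,4] "which" : (PP\S)/PP
          [4,5] "near" : PP
      [5,6] "idea" : ((S/NP)\PP)\PP
  [6,7] "river" : S\(S/NP)

S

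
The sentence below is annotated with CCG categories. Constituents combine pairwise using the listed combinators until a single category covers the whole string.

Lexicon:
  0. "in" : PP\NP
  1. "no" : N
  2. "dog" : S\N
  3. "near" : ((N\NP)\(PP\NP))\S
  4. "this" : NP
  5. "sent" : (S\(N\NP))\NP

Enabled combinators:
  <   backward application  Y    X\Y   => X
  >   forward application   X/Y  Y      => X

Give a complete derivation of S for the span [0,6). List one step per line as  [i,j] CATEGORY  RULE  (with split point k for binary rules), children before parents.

[0,6] S   <
  [0,4] N\NP   <
    [0,1] "in" : PP\NP
    [1,4] (N\NP)\(PP\NP)   <
      [1,3] S   <
        [1,2] "no" : N
        [2,3] "dog" : S\N
      [3,4] "near" : ((N\NP)\(PP\NP))\S
  [4,6] S\(N\NP)   <
    [4,5] "this" : NP
    [5,6] "sent" : (S\(N\NP))\NP

[0,1] PP\NP  lex  "in"
[1,2] N  lex  "no"
[2,3] S\N  lex  "dog"
[1,3] S  <  k=2
[3,4] ((N\NP)\(PP\NP))\S  lex  "near"
[1,4] (N\NP)\(PP\NP)  <  k=3
[0,4] N\NP  <  k=1
[4,5] NP  lex  "this"
[5,6] (S\(N\NP))\NP  lex  "sent"
[4,6] S\(N\NP)  <  k=5
[0,6] S  <  k=4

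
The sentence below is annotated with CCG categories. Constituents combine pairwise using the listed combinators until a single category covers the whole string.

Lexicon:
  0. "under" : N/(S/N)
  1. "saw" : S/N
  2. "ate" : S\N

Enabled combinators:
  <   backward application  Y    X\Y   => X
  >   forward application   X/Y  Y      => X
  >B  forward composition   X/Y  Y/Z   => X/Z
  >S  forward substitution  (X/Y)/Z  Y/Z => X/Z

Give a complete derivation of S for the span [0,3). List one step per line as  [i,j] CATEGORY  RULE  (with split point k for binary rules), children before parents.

[0,1] N/(S/N)  lex  "under"
[1,2] S/N  lex  "saw"
[0,2] N  >  k=1
[2,3] S\N  lex  "ate"
[0,3] S  <  k=2

[0,3] S   <
  [0,2] N   >
    [0,1] "under" : N/(S/N)
    [1,2] "saw" : S/N
  [2,3] "ate" : S\N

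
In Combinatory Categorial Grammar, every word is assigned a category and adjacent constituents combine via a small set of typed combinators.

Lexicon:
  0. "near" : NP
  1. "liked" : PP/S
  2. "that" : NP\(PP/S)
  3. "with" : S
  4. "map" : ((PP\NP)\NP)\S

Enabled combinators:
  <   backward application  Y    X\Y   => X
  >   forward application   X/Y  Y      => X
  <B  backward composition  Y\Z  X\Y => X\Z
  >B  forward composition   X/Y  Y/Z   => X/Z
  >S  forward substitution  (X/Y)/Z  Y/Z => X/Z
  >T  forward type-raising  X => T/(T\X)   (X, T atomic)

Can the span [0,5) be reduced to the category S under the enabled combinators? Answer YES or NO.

NO

NP PP/S NP\(PP/S) S ((PP\NP)\NP)\S
CKY chart[0,5] = {N/(N\PP), NP/(NP\PP), PP, PP/(PP\PP), S/(S\PP)}; S ∉ chart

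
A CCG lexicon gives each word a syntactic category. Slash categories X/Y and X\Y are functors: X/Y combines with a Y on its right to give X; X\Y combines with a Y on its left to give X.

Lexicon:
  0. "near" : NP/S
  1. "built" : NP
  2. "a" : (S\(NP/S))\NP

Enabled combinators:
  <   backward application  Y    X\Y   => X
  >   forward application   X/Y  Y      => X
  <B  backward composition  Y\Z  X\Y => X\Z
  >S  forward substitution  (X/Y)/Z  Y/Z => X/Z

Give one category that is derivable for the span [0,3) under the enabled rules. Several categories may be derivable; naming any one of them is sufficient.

[0,3] S   <
  [0,1] "near" : NP/S
  [1,3] S\(NP/S)   <
    [1,2] "built" : NP
    [2,3] "a" : (S\(NP/S))\NP

S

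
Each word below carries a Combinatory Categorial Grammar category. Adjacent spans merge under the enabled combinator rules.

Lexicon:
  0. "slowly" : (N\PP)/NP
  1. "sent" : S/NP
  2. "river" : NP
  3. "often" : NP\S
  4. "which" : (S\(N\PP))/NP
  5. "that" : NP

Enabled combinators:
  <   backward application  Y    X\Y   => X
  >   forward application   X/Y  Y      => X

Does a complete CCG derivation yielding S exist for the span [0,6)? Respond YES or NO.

YES

[0,6] S   <
  [0,4] N\PP   >
    [0,1] "slowly" : (N\PP)/NP
    [1,4] NP   <
      [1,3] S   >
        [1,2] "sent" : S/NP
        [2,3] "river" : NP
      [3,4] "often" : NP\S
  [4,6] S\(N\PP)   >
    [4,5] "which" : (S\(N\PP))/NP
    [5,6] "that" : NP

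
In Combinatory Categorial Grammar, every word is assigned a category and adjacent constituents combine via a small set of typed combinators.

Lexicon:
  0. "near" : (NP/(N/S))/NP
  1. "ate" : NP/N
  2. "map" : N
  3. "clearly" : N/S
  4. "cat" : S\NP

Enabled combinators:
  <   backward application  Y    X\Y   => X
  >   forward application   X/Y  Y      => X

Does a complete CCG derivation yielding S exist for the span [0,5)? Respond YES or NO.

YES

[0,5] S   <
  [0,4] NP   >
    [0,3] NP/(N/S)   >
      [0,1] "near" : (NP/(N/S))/NP
      [1,3] NP   >
        [1,2] "ate" : NP/N
        [2,3] "map" : N
    [3,4] "clearly" : N/S
  [4,5] "cat" : S\NP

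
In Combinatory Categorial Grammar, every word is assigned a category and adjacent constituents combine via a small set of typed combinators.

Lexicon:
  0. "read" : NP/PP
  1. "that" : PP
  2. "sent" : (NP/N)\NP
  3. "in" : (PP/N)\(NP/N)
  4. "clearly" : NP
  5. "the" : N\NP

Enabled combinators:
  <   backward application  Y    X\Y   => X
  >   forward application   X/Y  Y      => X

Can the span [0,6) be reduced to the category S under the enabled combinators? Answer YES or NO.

NP/PP PP (NP/N)\NP (PP/N)\(NP/N) NP N\NP
CKY chart[0,6] = {PP}; S ∉ chart

NO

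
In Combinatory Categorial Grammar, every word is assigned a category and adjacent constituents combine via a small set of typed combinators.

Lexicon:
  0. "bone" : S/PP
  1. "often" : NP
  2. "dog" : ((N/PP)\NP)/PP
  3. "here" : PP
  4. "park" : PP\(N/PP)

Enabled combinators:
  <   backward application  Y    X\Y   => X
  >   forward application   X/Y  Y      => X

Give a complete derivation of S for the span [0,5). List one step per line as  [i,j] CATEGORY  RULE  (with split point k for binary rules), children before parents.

[0,5] S   >
  [0,1] "bone" : S/PP
  [1,5] PP   <
    [1,4] N/PP   <
      [1,2] "often" : NP
      [2,4] (N/PP)\NP   >
        [2,3] "dog" : ((N/PP)\NP)/PP
        [3,4] "here" : PP
    [4,5] "park" : PP\(N/PP)

[0,1] S/PP  lex  "bone"
[1,2] NP  lex  "often"
[2,3] ((N/PP)\NP)/PP  lex  "dog"
[3,4] PP  lex  "here"
[2,4] (N/PP)\NP  >  k=3
[1,4] N/PP  <  k=2
[4,5] PP\(N/PP)  lex  "park"
[1,5] PP  <  k=4
[0,5] S  >  k=1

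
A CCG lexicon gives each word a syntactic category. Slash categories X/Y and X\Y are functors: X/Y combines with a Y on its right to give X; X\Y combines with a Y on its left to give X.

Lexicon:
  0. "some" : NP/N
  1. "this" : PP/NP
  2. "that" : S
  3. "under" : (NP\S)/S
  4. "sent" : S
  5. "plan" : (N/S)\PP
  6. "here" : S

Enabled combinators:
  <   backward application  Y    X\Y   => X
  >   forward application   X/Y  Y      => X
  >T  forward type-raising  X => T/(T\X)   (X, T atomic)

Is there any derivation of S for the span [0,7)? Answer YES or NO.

NO

NP/N PP/NP S (NP\S)/S S (N/S)\PP S
CKY chart[0,7] = {N/(N\NP), NP, NP/(NP\NP), PP/(PP\NP), S/(S\NP)}; S ∉ chart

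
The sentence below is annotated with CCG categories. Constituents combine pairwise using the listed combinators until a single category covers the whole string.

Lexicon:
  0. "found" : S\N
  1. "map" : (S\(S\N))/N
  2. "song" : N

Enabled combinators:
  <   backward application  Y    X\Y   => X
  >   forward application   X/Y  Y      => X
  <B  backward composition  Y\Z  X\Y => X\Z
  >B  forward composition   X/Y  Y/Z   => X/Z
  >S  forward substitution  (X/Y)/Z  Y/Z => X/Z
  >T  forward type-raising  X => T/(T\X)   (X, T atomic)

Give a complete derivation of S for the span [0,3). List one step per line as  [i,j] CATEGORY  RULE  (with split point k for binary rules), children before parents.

[0,1] S\N  lex  "found"
[1,2] (S\(S\N))/N  lex  "map"
[2,3] N  lex  "song"
[1,3] S\(S\N)  >  k=2
[0,3] S  <  k=1

[0,3] S   <
  [0,1] "found" : S\N
  [1,3] S\(S\N)   >
    [1,2] "map" : (S\(S\N))/N
    [2,3] "song" : N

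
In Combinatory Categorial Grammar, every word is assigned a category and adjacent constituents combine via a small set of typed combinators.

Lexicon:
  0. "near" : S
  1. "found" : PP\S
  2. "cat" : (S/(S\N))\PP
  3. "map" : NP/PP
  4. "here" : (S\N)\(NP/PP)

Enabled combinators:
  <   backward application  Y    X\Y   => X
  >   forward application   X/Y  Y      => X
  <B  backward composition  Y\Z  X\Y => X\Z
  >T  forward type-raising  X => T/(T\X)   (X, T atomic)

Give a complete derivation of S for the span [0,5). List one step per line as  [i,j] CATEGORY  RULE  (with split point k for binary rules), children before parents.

[0,1] S  lex  "near"
[1,2] PP\S  lex  "found"
[0,2] PP  <  k=1
[2,3] (S/(S\N))\PP  lex  "cat"
[0,3] S/(S\N)  <  k=2
[3,4] NP/PP  lex  "map"
[4,5] (S\N)\(NP/PP)  lex  "here"
[3,5] S\N  <  k=4
[0,5] S  >  k=3

[0,5] S   >
  [0,3] S/(S\N)   <
    [0,2] PP   <
      [0,1] "near" : S
      [1,2] "found" : PP\S
    [2,3] "cat" : (S/(S\N))\PP
  [3,5] S\N   <
    [3,4] "map" : NP/PP
    [4,5] "here" : (S\N)\(NP/PP)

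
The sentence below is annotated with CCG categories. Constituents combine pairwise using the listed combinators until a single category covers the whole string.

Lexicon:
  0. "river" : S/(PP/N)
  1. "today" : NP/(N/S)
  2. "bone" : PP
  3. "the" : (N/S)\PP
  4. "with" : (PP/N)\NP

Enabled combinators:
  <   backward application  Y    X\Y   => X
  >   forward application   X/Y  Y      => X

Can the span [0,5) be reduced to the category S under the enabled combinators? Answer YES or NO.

YES

[0,5] S   >
  [0,1] "river" : S/(PP/N)
  [1,5] PP/N   <
    [1,4] NP   >
      [1,2] "today" : NP/(N/S)
      [2,4] N/S   <
        [2,3] "bone" : PP
        [3,4] "the" : (N/S)\PP
    [4,5] "with" : (PP/N)\NP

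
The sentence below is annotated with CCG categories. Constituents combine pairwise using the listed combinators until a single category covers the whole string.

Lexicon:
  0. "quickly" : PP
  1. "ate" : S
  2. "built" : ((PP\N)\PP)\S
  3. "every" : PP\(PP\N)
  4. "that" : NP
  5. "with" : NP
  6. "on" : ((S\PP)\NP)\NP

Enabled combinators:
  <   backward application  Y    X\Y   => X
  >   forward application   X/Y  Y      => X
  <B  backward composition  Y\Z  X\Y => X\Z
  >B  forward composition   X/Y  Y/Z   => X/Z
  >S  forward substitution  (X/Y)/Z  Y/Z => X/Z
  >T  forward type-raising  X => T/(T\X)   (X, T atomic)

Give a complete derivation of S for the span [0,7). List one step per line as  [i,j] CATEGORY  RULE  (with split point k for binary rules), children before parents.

[0,1] PP  lex  "quickly"
[1,2] S  lex  "ate"
[2,3] ((PP\N)\PP)\S  lex  "built"
[1,3] (PP\N)\PP  <  k=2
[0,3] PP\N  <  k=1
[3,4] PP\(PP\N)  lex  "every"
[0,4] PP  <  k=3
[4,5] NP  lex  "that"
[5,6] NP  lex  "with"
[6,7] ((S\PP)\NP)\NP  lex  "on"
[5,7] (S\PP)\NP  <  k=6
[4,7] S\PP  <  k=5
[0,7] S  <  k=4

[0,7] S   <
  [0,4] PP   <
    [0,3] PP\N   <
      [0,1] "quickly" : PP
      [1,3] (PP\N)\PP   <
        [1,2] "ate" : S
        [2,3] "built" : ((PP\N)\PP)\S
    [3,4] "every" : PP\(PP\N)
  [4,7] S\PP   <
    [4,5] "that" : NP
    [5,7] (S\PP)\NP   <
      [5,6] "with" : NP
      [6,7] "on" : ((S\PP)\NP)\NP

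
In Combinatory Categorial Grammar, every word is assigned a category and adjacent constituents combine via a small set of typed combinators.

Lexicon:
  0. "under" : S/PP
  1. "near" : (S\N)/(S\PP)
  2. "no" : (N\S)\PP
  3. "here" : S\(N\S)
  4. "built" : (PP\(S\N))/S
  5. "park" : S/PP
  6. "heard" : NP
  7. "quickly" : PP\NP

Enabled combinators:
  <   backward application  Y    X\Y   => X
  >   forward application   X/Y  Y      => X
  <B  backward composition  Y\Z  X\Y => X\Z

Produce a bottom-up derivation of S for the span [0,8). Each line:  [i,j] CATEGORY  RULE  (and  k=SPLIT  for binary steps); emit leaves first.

[0,1] S/PP  lex  "under"
[1,2] (S\N)/(S\PP)  lex  "near"
[2,3] (N\S)\PP  lex  "no"
[3,4] S\(N\S)  lex  "here"
[2,4] S\PP  <B  k=3
[1,4] S\N  >  k=2
[4,5] (PP\(S\N))/S  lex  "built"
[5,6] S/PP  lex  "park"
[6,7] NP  lex  "heard"
[7,8] PP\NP  lex  "quickly"
[6,8] PP  <  k=7
[5,8] S  >  k=6
[4,8] PP\(S\N)  >  k=5
[1,8] PP  <  k=4
[0,8] S  >  k=1

[0,8] S   >
  [0,1] "under" : S/PP
  [1,8] PP   <
    [1,4] S\N   >
      [1,2] "near" : (S\N)/(S\PP)
      [2,4] S\PP   <B
        [2,3] "no" : (N\S)\PP
        [3,4] "here" : S\(N\S)
    [4,8] PP\(S\N)   >
      [4,5] "built" : (PP\(S\N))/S
      [5,8] S   >
        [5,6] "park" : S/PP
        [6,8] PP   <
          [6,7] "heard" : NP
          [7,8] "quickly" : PP\NP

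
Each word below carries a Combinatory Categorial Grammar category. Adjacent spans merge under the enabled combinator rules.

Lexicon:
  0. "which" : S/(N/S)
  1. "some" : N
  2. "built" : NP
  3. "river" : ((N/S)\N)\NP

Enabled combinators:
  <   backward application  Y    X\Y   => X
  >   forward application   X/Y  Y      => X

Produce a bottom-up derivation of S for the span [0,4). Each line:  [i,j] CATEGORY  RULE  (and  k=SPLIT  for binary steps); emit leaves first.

[0,1] S/(N/S)  lex  "which"
[1,2] N  lex  "some"
[2,3] NP  lex  "built"
[3,4] ((N/S)\N)\NP  lex  "river"
[2,4] (N/S)\N  <  k=3
[1,4] N/S  <  k=2
[0,4] S  >  k=1

[0,4] S   >
  [0,1] "which" : S/(N/S)
  [1,4] N/S   <
    [1,2] "some" : N
    [2,4] (N/S)\N   <
      [2,3] "built" : NP
      [3,4] "river" : ((N/S)\N)\NP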